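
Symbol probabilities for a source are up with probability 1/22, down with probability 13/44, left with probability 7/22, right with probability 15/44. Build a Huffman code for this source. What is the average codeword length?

2 bits/symbol

Repeatedly combine the two least-probable nodes; the expected code length is the sum of the merged weights.
merge 1/22 + 13/44 → 15/44
merge 7/22 + 15/44 → 29/44
merge 15/44 + 29/44 → 1
L = 15/44 + 29/44 + 1 = 2 bits/symbol.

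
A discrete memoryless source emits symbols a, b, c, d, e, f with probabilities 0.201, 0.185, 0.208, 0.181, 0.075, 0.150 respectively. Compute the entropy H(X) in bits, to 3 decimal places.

2.524 bits

H = −Σ pᵢ log₂ pᵢ.
−0.201·log₂(0.201) = 0.4653
−0.185·log₂(0.185) = 0.4504
−0.208·log₂(0.208) = 0.4712
−0.181·log₂(0.181) = 0.4463
−0.075·log₂(0.075) = 0.2803
−0.150·log₂(0.150) = 0.4105
Sum ≈ 2.5240 → 2.524 bits.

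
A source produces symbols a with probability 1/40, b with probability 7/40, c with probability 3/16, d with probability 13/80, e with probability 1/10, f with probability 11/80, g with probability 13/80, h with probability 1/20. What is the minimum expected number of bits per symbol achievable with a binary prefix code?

Repeatedly combine the two least-probable nodes; the expected code length is the sum of the merged weights.
merge 1/40 + 1/20 → 3/40
merge 3/40 + 1/10 → 7/40
merge 11/80 + 13/80 → 3/10
merge 13/80 + 7/40 → 27/80
merge 7/40 + 3/16 → 29/80
merge 3/10 + 27/80 → 51/80
merge 29/80 + 51/80 → 1
L = 3/40 + 7/40 + 3/10 + 27/80 + 29/80 + 51/80 + 1 = 231/80 = 2.8875 bits/symbol.

2.8875 bits/symbol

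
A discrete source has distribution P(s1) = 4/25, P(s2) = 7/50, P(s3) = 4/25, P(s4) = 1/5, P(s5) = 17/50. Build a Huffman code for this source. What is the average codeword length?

Repeatedly combine the two least-probable nodes; the expected code length is the sum of the merged weights.
merge 7/50 + 4/25 → 3/10
merge 4/25 + 1/5 → 9/25
merge 3/10 + 17/50 → 16/25
merge 9/25 + 16/25 → 1
L = 3/10 + 9/25 + 16/25 + 1 = 23/10 = 2.3 bits/symbol.

2.3 bits/symbol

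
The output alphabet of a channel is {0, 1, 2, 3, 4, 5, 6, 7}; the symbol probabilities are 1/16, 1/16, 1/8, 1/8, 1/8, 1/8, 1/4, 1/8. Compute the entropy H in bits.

Each probability is a power of 1/2, so log₂(1/p) is an integer.
H = Σ p·log₂(1/p) = 1/16·4 + 1/16·4 + 1/8·3 + 1/8·3 + 1/8·3 + 1/8·3 + 1/4·2 + 1/8·3 = 2.875 bits.

2.875 bits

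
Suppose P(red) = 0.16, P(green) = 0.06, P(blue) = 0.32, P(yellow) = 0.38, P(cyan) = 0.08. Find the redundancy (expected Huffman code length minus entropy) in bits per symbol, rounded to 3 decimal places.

0.045 bits

Entropy H = −Σ p log₂ p ≈ 2.0145 bits.
Huffman merges: 3/50+2/25→7/50; 7/50+4/25→3/10; 3/10+8/25→31/50; 19/50+31/50→1. L = 103/50 ≈ 2.0600.
L − H = 2.0600 − 2.0145 = 0.045 bits.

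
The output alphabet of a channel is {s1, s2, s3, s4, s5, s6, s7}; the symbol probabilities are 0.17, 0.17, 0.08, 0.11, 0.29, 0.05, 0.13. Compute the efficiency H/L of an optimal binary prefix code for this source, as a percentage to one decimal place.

98.4%

Entropy H = −Σ p log₂ p ≈ 2.6276 bits.
Huffman merges: 1/20+2/25→13/100; 11/100+13/100→6/25; 13/100+17/100→3/10; 17/100+6/25→41/100; 29/100+3/10→59/100; 41/100+59/100→1. L = 267/100 ≈ 2.6700.
Efficiency = H/L = 2.6276/2.6700 = 98.4%.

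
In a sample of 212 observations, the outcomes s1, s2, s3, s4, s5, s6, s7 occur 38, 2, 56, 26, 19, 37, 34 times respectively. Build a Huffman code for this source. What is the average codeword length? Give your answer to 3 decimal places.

Probabilities are the counts divided by 212.
Repeatedly combine the two least-probable nodes; the expected code length is the sum of the merged weights.
merge 1/106 + 19/212 → 21/212
merge 21/212 + 13/106 → 47/212
merge 17/106 + 37/212 → 71/212
merge 19/106 + 47/212 → 85/212
merge 14/53 + 71/212 → 127/212
merge 85/212 + 127/212 → 1
L = 21/212 + 47/212 + 71/212 + 85/212 + 127/212 + 1 = 563/212 ≈ 2.656 bits/symbol.

2.656 bits/symbol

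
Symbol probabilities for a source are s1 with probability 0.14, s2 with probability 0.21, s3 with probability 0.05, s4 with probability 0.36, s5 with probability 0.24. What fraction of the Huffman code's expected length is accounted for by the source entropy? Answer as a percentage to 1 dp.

96.4%

Entropy H = −Σ p log₂ p ≈ 2.1108 bits.
Huffman merges: 1/20+7/50→19/100; 19/100+21/100→2/5; 6/25+9/25→3/5; 2/5+3/5→1. L = 219/100 ≈ 2.1900.
Efficiency = H/L = 2.1108/2.1900 = 96.4%.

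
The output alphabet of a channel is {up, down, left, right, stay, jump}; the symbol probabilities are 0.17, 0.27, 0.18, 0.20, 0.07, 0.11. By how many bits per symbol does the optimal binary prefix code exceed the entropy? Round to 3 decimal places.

0.057 bits

Entropy H = −Σ p log₂ p ≈ 2.4731 bits.
Huffman merges: 7/100+11/100→9/50; 17/100+9/50→7/20; 9/50+1/5→19/50; 27/100+7/20→31/50; 19/50+31/50→1. L = 253/100 ≈ 2.5300.
L − H = 2.5300 − 2.4731 = 0.057 bits.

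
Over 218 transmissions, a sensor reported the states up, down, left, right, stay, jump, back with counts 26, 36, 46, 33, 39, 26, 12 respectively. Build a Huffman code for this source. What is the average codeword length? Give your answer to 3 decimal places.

2.784 bits/symbol

Probabilities are the counts divided by 218.
Repeatedly combine the two least-probable nodes; the expected code length is the sum of the merged weights.
merge 6/109 + 13/109 → 19/109
merge 13/109 + 33/218 → 59/218
merge 18/109 + 19/109 → 37/109
merge 39/218 + 23/109 → 85/218
merge 59/218 + 37/109 → 133/218
merge 85/218 + 133/218 → 1
L = 19/109 + 59/218 + 37/109 + 85/218 + 133/218 + 1 = 607/218 ≈ 2.784 bits/symbol.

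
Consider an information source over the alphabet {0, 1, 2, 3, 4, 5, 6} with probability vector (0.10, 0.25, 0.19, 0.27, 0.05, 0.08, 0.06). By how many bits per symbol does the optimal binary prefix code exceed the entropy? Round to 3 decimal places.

Entropy H = −Σ p log₂ p ≈ 2.5486 bits.
Huffman merges: 1/20+3/50→11/100; 2/25+1/10→9/50; 11/100+9/50→29/100; 19/100+1/4→11/25; 27/100+29/100→14/25; 11/25+14/25→1. L = 129/50 ≈ 2.5800.
L − H = 2.5800 − 2.5486 = 0.031 bits.

0.031 bits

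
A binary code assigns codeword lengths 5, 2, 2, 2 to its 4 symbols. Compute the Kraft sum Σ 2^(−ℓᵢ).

0.78125

With common denominator 2^5 = 32: Σ 2^(−ℓᵢ) = 1/32 + 8/32 + 8/32 + 8/32 = 25/32 = 0.78125.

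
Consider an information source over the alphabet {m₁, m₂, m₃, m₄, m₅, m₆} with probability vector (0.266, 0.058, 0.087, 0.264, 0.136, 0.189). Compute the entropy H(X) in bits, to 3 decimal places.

2.406 bits

H = −Σ pᵢ log₂ pᵢ.
−0.266·log₂(0.266) = 0.5082
−0.058·log₂(0.058) = 0.2383
−0.087·log₂(0.087) = 0.3065
−0.264·log₂(0.264) = 0.5072
−0.136·log₂(0.136) = 0.3915
−0.189·log₂(0.189) = 0.4543
Sum ≈ 2.4059 → 2.406 bits.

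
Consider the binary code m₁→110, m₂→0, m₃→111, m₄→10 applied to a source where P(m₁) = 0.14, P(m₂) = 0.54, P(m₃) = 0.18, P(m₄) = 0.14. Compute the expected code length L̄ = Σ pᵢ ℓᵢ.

1.78 bits/symbol

L̄ = Σ pᵢ·ℓᵢ = 0.14·3 + 0.54·1 + 0.18·3 + 0.14·2 = 1.78 bits/symbol.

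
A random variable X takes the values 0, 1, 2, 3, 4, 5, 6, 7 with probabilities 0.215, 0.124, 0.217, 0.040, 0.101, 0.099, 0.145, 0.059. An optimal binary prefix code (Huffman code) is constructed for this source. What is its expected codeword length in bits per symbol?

2.865 bits/symbol

Repeatedly combine the two least-probable nodes; the expected code length is the sum of the merged weights.
merge 1/25 + 59/1000 → 99/1000
merge 99/1000 + 99/1000 → 99/500
merge 101/1000 + 31/250 → 9/40
merge 29/200 + 99/500 → 343/1000
merge 43/200 + 217/1000 → 54/125
merge 9/40 + 343/1000 → 71/125
merge 54/125 + 71/125 → 1
L = 99/1000 + 99/500 + 9/40 + 343/1000 + 54/125 + 71/125 + 1 = 573/200 = 2.865 bits/symbol.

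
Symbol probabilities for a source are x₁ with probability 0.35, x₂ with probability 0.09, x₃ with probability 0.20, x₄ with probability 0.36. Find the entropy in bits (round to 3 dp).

1.838 bits

H = −Σ pᵢ log₂ pᵢ.
−0.35·log₂(0.35) = 0.5301
−0.09·log₂(0.09) = 0.3127
−0.20·log₂(0.20) = 0.4644
−0.36·log₂(0.36) = 0.5306
Sum ≈ 1.8378 → 1.838 bits.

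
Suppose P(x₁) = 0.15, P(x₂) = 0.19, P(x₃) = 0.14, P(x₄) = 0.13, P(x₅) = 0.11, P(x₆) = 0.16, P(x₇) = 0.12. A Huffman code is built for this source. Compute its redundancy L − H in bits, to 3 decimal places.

Entropy H = −Σ p log₂ p ≈ 2.7859 bits.
Huffman merges: 11/100+3/25→23/100; 13/100+7/50→27/100; 3/20+4/25→31/100; 19/100+23/100→21/50; 27/100+31/100→29/50; 21/50+29/50→1. L = 281/100 ≈ 2.8100.
L − H = 2.8100 − 2.7859 = 0.024 bits.

0.024 bits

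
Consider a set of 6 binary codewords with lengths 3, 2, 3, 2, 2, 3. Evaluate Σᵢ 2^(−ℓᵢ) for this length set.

1.125

With common denominator 2^3 = 8: Σ 2^(−ℓᵢ) = 1/8 + 2/8 + 1/8 + 2/8 + 2/8 + 1/8 = 9/8 = 1.125.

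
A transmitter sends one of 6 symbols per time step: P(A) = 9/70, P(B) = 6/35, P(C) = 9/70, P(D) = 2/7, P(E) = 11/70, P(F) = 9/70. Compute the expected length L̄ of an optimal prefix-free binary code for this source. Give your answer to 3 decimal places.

Repeatedly combine the two least-probable nodes; the expected code length is the sum of the merged weights.
merge 9/70 + 9/70 → 9/35
merge 9/70 + 11/70 → 2/7
merge 6/35 + 9/35 → 3/7
merge 2/7 + 2/7 → 4/7
merge 3/7 + 4/7 → 1
L = 9/35 + 2/7 + 3/7 + 4/7 + 1 = 89/35 ≈ 2.543 bits/symbol.

2.543 bits/symbol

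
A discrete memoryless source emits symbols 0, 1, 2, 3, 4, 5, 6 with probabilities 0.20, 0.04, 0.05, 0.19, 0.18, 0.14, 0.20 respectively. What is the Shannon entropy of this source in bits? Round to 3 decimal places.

H = −Σ pᵢ log₂ pᵢ.
−0.20·log₂(0.20) = 0.4644
−0.04·log₂(0.04) = 0.1858
−0.05·log₂(0.05) = 0.2161
−0.19·log₂(0.19) = 0.4552
−0.18·log₂(0.18) = 0.4453
−0.14·log₂(0.14) = 0.3971
−0.20·log₂(0.20) = 0.4644
Sum ≈ 2.6283 → 2.628 bits.

2.628 bits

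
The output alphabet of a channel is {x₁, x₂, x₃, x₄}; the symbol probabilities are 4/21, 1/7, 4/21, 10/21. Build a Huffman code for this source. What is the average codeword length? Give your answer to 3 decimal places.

1.857 bits/symbol

Repeatedly combine the two least-probable nodes; the expected code length is the sum of the merged weights.
merge 1/7 + 4/21 → 1/3
merge 4/21 + 1/3 → 11/21
merge 10/21 + 11/21 → 1
L = 1/3 + 11/21 + 1 = 13/7 ≈ 1.857 bits/symbol.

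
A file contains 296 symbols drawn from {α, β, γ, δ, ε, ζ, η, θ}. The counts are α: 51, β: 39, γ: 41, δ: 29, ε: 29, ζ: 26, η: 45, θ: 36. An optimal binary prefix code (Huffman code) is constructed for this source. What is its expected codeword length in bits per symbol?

3 bits/symbol

Probabilities are the counts divided by 296.
Repeatedly combine the two least-probable nodes; the expected code length is the sum of the merged weights.
merge 13/148 + 29/296 → 55/296
merge 29/296 + 9/74 → 65/296
merge 39/296 + 41/296 → 10/37
merge 45/296 + 51/296 → 12/37
merge 55/296 + 65/296 → 15/37
merge 10/37 + 12/37 → 22/37
merge 15/37 + 22/37 → 1
L = 55/296 + 65/296 + 10/37 + 12/37 + 15/37 + 22/37 + 1 = 3 bits/symbol.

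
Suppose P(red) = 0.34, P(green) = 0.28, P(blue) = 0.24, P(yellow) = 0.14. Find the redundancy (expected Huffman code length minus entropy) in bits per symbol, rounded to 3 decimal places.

Entropy H = −Σ p log₂ p ≈ 1.9346 bits.
Huffman merges: 7/50+6/25→19/50; 7/25+17/50→31/50; 19/50+31/50→1. L = 2 ≈ 2.0000.
L − H = 2.0000 − 1.9346 = 0.065 bits.

0.065 bits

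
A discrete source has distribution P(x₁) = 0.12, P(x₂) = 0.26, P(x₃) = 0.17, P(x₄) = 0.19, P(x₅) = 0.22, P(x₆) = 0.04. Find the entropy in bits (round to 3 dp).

2.428 bits

H = −Σ pᵢ log₂ pᵢ.
−0.12·log₂(0.12) = 0.3671
−0.26·log₂(0.26) = 0.5053
−0.17·log₂(0.17) = 0.4346
−0.19·log₂(0.19) = 0.4552
−0.22·log₂(0.22) = 0.4806
−0.04·log₂(0.04) = 0.1858
Sum ≈ 2.4285 → 2.428 bits.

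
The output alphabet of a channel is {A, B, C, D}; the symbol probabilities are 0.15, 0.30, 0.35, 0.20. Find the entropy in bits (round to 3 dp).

H = −Σ pᵢ log₂ pᵢ.
−0.15·log₂(0.15) = 0.4105
−0.30·log₂(0.30) = 0.5211
−0.35·log₂(0.35) = 0.5301
−0.20·log₂(0.20) = 0.4644
Sum ≈ 1.9261 → 1.926 bits.

1.926 bits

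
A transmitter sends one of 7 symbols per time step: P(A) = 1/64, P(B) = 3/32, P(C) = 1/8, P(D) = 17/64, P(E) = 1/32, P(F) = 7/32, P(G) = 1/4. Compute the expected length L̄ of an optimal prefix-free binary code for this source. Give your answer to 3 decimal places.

Repeatedly combine the two least-probable nodes; the expected code length is the sum of the merged weights.
merge 1/64 + 1/32 → 3/64
merge 3/64 + 3/32 → 9/64
merge 1/8 + 9/64 → 17/64
merge 7/32 + 1/4 → 15/32
merge 17/64 + 17/64 → 17/32
merge 15/32 + 17/32 → 1
L = 3/64 + 9/64 + 17/64 + 15/32 + 17/32 + 1 = 157/64 ≈ 2.453 bits/symbol.

2.453 bits/symbol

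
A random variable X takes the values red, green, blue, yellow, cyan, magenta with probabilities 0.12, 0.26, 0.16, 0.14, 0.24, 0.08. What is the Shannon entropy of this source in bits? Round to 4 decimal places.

2.4781 bits

H = −Σ pᵢ log₂ pᵢ.
−0.12·log₂(0.12) = 0.3671
−0.26·log₂(0.26) = 0.5053
−0.16·log₂(0.16) = 0.4230
−0.14·log₂(0.14) = 0.3971
−0.24·log₂(0.24) = 0.4941
−0.08·log₂(0.08) = 0.2915
Sum ≈ 2.4781 → 2.4781 bits.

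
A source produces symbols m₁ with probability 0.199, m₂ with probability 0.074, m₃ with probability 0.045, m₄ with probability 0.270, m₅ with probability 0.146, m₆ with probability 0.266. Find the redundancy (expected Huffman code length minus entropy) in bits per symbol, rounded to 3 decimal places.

Entropy H = −Σ p log₂ p ≈ 2.3663 bits.
Huffman merges: 9/200+37/500→119/1000; 119/1000+73/500→53/200; 199/1000+53/200→58/125; 133/500+27/100→67/125; 58/125+67/125→1. L = 298/125 ≈ 2.3840.
L − H = 2.3840 − 2.3663 = 0.018 bits.

0.018 bits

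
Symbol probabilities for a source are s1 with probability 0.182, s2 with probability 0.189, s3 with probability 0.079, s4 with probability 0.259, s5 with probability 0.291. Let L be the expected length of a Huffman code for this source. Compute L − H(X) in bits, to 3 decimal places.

Entropy H = −Σ p log₂ p ≈ 2.2140 bits.
Huffman merges: 79/1000+91/500→261/1000; 189/1000+259/1000→56/125; 261/1000+291/1000→69/125; 56/125+69/125→1. L = 2261/1000 ≈ 2.2610.
L − H = 2.2610 − 2.2140 = 0.047 bits.

0.047 bits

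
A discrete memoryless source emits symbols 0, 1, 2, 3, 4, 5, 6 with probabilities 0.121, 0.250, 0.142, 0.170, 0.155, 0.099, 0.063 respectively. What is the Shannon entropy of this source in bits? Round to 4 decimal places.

2.7016 bits

H = −Σ pᵢ log₂ pᵢ.
−0.121·log₂(0.121) = 0.3687
−0.250·log₂(0.250) = 0.5000
−0.142·log₂(0.142) = 0.3999
−0.170·log₂(0.170) = 0.4346
−0.155·log₂(0.155) = 0.4169
−0.099·log₂(0.099) = 0.3303
−0.063·log₂(0.063) = 0.2513
Sum ≈ 2.7016 → 2.7016 bits.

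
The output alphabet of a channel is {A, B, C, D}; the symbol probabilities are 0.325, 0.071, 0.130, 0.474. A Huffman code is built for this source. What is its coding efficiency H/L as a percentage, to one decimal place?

97.9%

Entropy H = −Σ p log₂ p ≈ 1.6911 bits.
Huffman merges: 71/1000+13/100→201/1000; 201/1000+13/40→263/500; 237/500+263/500→1. L = 1727/1000 ≈ 1.7270.
Efficiency = H/L = 1.6911/1.7270 = 97.9%.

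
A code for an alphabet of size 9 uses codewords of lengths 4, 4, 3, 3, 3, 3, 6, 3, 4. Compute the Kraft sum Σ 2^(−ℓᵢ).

0.828125

With common denominator 2^6 = 64: Σ 2^(−ℓᵢ) = 4/64 + 4/64 + 8/64 + 8/64 + 8/64 + 8/64 + 1/64 + 8/64 + 4/64 = 53/64 = 0.828125.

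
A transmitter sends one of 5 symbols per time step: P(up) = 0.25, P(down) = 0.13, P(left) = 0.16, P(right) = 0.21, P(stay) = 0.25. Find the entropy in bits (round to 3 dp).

2.278 bits

H = −Σ pᵢ log₂ pᵢ.
−0.25·log₂(0.25) = 0.5000
−0.13·log₂(0.13) = 0.3826
−0.16·log₂(0.16) = 0.4230
−0.21·log₂(0.21) = 0.4728
−0.25·log₂(0.25) = 0.5000
Sum ≈ 2.2785 → 2.278 bits.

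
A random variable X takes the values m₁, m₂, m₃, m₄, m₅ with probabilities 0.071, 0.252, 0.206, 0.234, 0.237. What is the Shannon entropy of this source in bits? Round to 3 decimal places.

H = −Σ pᵢ log₂ pᵢ.
−0.071·log₂(0.071) = 0.2709
−0.252·log₂(0.252) = 0.5011
−0.206·log₂(0.206) = 0.4695
−0.234·log₂(0.234) = 0.4903
−0.237·log₂(0.237) = 0.4923
Sum ≈ 2.2242 → 2.224 bits.

2.224 bits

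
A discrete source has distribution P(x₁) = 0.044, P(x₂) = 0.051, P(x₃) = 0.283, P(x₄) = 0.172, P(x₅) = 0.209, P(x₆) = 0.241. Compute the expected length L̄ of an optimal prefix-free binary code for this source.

Repeatedly combine the two least-probable nodes; the expected code length is the sum of the merged weights.
merge 11/250 + 51/1000 → 19/200
merge 19/200 + 43/250 → 267/1000
merge 209/1000 + 241/1000 → 9/20
merge 267/1000 + 283/1000 → 11/20
merge 9/20 + 11/20 → 1
L = 19/200 + 267/1000 + 9/20 + 11/20 + 1 = 1181/500 = 2.362 bits/symbol.

2.362 bits/symbol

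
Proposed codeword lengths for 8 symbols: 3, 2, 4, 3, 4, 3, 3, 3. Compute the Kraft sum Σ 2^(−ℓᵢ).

With common denominator 2^4 = 16: Σ 2^(−ℓᵢ) = 2/16 + 4/16 + 1/16 + 2/16 + 1/16 + 2/16 + 2/16 + 2/16 = 16/16 = 1.

1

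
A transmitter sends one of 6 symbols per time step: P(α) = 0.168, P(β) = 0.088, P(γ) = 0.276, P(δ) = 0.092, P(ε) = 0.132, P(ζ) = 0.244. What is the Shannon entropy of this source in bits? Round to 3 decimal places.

H = −Σ pᵢ log₂ pᵢ.
−0.168·log₂(0.168) = 0.4323
−0.088·log₂(0.088) = 0.3086
−0.276·log₂(0.276) = 0.5126
−0.092·log₂(0.092) = 0.3167
−0.132·log₂(0.132) = 0.3856
−0.244·log₂(0.244) = 0.4966
Sum ≈ 2.4524 → 2.452 bits.

2.452 bits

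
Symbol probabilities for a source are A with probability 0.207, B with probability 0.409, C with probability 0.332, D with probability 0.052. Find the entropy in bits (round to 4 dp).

1.7478 bits

H = −Σ pᵢ log₂ pᵢ.
−0.207·log₂(0.207) = 0.4704
−0.409·log₂(0.409) = 0.5275
−0.332·log₂(0.332) = 0.5281
−0.052·log₂(0.052) = 0.2218
Sum ≈ 1.7478 → 1.7478 bits.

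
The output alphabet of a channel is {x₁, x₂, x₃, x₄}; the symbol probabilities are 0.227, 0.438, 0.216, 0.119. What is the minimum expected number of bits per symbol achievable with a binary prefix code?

Repeatedly combine the two least-probable nodes; the expected code length is the sum of the merged weights.
merge 119/1000 + 27/125 → 67/200
merge 227/1000 + 67/200 → 281/500
merge 219/500 + 281/500 → 1
L = 67/200 + 281/500 + 1 = 1897/1000 = 1.897 bits/symbol.

1.897 bits/symbol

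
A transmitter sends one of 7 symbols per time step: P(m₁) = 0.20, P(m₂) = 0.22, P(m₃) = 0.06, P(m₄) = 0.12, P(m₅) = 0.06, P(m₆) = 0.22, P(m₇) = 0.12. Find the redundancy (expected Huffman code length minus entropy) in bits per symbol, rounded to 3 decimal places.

Entropy H = −Σ p log₂ p ≈ 2.6467 bits.
Huffman merges: 3/50+3/50→3/25; 3/25+3/25→6/25; 3/25+1/5→8/25; 11/50+11/50→11/25; 6/25+8/25→14/25; 11/25+14/25→1. L = 67/25 ≈ 2.6800.
L − H = 2.6800 − 2.6467 = 0.033 bits.

0.033 bits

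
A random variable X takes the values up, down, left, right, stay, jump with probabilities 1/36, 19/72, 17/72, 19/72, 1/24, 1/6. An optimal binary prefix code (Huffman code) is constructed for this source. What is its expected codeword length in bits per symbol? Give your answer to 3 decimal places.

2.306 bits/symbol

Repeatedly combine the two least-probable nodes; the expected code length is the sum of the merged weights.
merge 1/36 + 1/24 → 5/72
merge 5/72 + 1/6 → 17/72
merge 17/72 + 17/72 → 17/36
merge 19/72 + 19/72 → 19/36
merge 17/36 + 19/36 → 1
L = 5/72 + 17/72 + 17/36 + 19/36 + 1 = 83/36 ≈ 2.306 bits/symbol.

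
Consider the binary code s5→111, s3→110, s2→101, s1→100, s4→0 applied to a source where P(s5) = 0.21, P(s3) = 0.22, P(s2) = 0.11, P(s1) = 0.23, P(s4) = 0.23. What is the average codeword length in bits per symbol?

L̄ = Σ pᵢ·ℓᵢ = 0.21·3 + 0.22·3 + 0.11·3 + 0.23·3 + 0.23·1 = 2.54 bits/symbol.

2.54 bits/symbol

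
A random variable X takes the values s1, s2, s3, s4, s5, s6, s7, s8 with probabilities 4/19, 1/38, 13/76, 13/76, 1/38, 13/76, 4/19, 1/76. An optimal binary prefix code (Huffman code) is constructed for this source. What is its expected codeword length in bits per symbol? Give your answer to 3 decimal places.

2.684 bits/symbol

Repeatedly combine the two least-probable nodes; the expected code length is the sum of the merged weights.
merge 1/76 + 1/38 → 3/76
merge 1/38 + 3/76 → 5/76
merge 5/76 + 13/76 → 9/38
merge 13/76 + 13/76 → 13/38
merge 4/19 + 4/19 → 8/19
merge 9/38 + 13/38 → 11/19
merge 8/19 + 11/19 → 1
L = 3/76 + 5/76 + 9/38 + 13/38 + 8/19 + 11/19 + 1 = 51/19 ≈ 2.684 bits/symbol.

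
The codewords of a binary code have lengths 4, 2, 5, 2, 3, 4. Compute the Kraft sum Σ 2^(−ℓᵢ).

With common denominator 2^5 = 32: Σ 2^(−ℓᵢ) = 2/32 + 8/32 + 1/32 + 8/32 + 4/32 + 2/32 = 25/32 = 0.78125.

0.78125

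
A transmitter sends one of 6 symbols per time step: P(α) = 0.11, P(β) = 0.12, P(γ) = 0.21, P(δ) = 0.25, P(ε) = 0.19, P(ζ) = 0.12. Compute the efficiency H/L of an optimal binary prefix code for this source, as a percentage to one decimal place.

Entropy H = −Σ p log₂ p ≈ 2.5125 bits.
Huffman merges: 11/100+3/25→23/100; 3/25+19/100→31/100; 21/100+23/100→11/25; 1/4+31/100→14/25; 11/25+14/25→1. L = 127/50 ≈ 2.5400.
Efficiency = H/L = 2.5125/2.5400 = 98.9%.

98.9%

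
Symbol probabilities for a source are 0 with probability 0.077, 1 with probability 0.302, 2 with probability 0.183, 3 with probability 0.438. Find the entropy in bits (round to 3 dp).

1.777 bits

H = −Σ pᵢ log₂ pᵢ.
−0.077·log₂(0.077) = 0.2848
−0.302·log₂(0.302) = 0.5217
−0.183·log₂(0.183) = 0.4484
−0.438·log₂(0.438) = 0.5217
Sum ≈ 1.7765 → 1.777 bits.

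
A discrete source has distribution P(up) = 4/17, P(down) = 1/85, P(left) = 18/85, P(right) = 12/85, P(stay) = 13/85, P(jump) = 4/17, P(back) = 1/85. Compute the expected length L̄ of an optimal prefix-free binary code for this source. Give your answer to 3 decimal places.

Repeatedly combine the two least-probable nodes; the expected code length is the sum of the merged weights.
merge 1/85 + 1/85 → 2/85
merge 2/85 + 12/85 → 14/85
merge 13/85 + 14/85 → 27/85
merge 18/85 + 4/17 → 38/85
merge 4/17 + 27/85 → 47/85
merge 38/85 + 47/85 → 1
L = 2/85 + 14/85 + 27/85 + 38/85 + 47/85 + 1 = 213/85 ≈ 2.506 bits/symbol.

2.506 bits/symbol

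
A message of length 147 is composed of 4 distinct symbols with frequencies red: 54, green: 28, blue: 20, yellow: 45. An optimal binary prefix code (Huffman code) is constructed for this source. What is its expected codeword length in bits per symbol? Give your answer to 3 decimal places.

1.959 bits/symbol

Probabilities are the counts divided by 147.
Repeatedly combine the two least-probable nodes; the expected code length is the sum of the merged weights.
merge 20/147 + 4/21 → 16/49
merge 15/49 + 16/49 → 31/49
merge 18/49 + 31/49 → 1
L = 16/49 + 31/49 + 1 = 96/49 ≈ 1.959 bits/symbol.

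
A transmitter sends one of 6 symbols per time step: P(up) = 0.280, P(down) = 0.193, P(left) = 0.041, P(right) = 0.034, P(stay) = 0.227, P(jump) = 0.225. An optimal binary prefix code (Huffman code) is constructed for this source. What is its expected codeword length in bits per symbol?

Repeatedly combine the two least-probable nodes; the expected code length is the sum of the merged weights.
merge 17/500 + 41/1000 → 3/40
merge 3/40 + 193/1000 → 67/250
merge 9/40 + 227/1000 → 113/250
merge 67/250 + 7/25 → 137/250
merge 113/250 + 137/250 → 1
L = 3/40 + 67/250 + 113/250 + 137/250 + 1 = 2343/1000 = 2.343 bits/symbol.

2.343 bits/symbol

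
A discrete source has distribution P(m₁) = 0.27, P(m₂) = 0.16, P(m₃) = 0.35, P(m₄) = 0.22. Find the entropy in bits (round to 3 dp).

H = −Σ pᵢ log₂ pᵢ.
−0.27·log₂(0.27) = 0.5100
−0.16·log₂(0.16) = 0.4230
−0.35·log₂(0.35) = 0.5301
−0.22·log₂(0.22) = 0.4806
Sum ≈ 1.9437 → 1.944 bits.

1.944 bits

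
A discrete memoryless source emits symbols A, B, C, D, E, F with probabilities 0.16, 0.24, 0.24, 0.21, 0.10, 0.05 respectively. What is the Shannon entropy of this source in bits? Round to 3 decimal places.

H = −Σ pᵢ log₂ pᵢ.
−0.16·log₂(0.16) = 0.4230
−0.24·log₂(0.24) = 0.4941
−0.24·log₂(0.24) = 0.4941
−0.21·log₂(0.21) = 0.4728
−0.10·log₂(0.10) = 0.3322
−0.05·log₂(0.05) = 0.2161
Sum ≈ 2.4324 → 2.432 bits.

2.432 bits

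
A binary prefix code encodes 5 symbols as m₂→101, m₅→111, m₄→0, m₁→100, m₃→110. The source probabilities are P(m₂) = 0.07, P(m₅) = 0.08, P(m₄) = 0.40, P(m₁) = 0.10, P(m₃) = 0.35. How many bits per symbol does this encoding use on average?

2.2 bits/symbol

L̄ = Σ pᵢ·ℓᵢ = 0.07·3 + 0.08·3 + 0.40·1 + 0.10·3 + 0.35·3 = 2.2 bits/symbol.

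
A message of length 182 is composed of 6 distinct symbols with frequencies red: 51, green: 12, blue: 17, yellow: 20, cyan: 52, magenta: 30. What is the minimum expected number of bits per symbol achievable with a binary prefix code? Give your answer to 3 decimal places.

2.429 bits/symbol

Probabilities are the counts divided by 182.
Repeatedly combine the two least-probable nodes; the expected code length is the sum of the merged weights.
merge 6/91 + 17/182 → 29/182
merge 10/91 + 29/182 → 7/26
merge 15/91 + 7/26 → 79/182
merge 51/182 + 2/7 → 103/182
merge 79/182 + 103/182 → 1
L = 29/182 + 7/26 + 79/182 + 103/182 + 1 = 17/7 ≈ 2.429 bits/symbol.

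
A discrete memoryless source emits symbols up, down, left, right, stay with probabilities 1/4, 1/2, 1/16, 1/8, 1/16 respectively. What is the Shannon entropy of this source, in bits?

1.875 bits

Each probability is a power of 1/2, so log₂(1/p) is an integer.
H = Σ p·log₂(1/p) = 1/4·2 + 1/2·1 + 1/16·4 + 1/8·3 + 1/16·4 = 1.875 bits.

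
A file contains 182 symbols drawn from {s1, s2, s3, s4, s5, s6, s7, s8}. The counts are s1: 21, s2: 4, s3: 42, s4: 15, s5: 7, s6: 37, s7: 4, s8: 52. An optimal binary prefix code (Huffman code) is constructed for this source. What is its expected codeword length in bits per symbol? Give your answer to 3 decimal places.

Probabilities are the counts divided by 182.
Repeatedly combine the two least-probable nodes; the expected code length is the sum of the merged weights.
merge 2/91 + 2/91 → 4/91
merge 1/26 + 4/91 → 15/182
merge 15/182 + 15/182 → 15/91
merge 3/26 + 15/91 → 51/182
merge 37/182 + 3/13 → 79/182
merge 51/182 + 2/7 → 103/182
merge 79/182 + 103/182 → 1
L = 4/91 + 15/182 + 15/91 + 51/182 + 79/182 + 103/182 + 1 = 18/7 ≈ 2.571 bits/symbol.

2.571 bits/symbol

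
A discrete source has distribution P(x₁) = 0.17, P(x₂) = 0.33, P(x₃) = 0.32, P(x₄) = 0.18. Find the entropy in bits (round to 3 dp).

H = −Σ pᵢ log₂ pᵢ.
−0.17·log₂(0.17) = 0.4346
−0.33·log₂(0.33) = 0.5278
−0.32·log₂(0.32) = 0.5260
−0.18·log₂(0.18) = 0.4453
Sum ≈ 1.9338 → 1.934 bits.

1.934 bits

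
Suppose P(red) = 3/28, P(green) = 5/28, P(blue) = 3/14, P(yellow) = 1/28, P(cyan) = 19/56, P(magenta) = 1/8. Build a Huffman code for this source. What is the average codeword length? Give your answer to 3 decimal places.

2.411 bits/symbol

Repeatedly combine the two least-probable nodes; the expected code length is the sum of the merged weights.
merge 1/28 + 3/28 → 1/7
merge 1/8 + 1/7 → 15/56
merge 5/28 + 3/14 → 11/28
merge 15/56 + 19/56 → 17/28
merge 11/28 + 17/28 → 1
L = 1/7 + 15/56 + 11/28 + 17/28 + 1 = 135/56 ≈ 2.411 bits/symbol.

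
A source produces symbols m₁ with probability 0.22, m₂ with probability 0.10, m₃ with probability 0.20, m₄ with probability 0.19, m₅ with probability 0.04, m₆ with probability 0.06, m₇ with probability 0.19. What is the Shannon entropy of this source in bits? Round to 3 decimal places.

2.617 bits

H = −Σ pᵢ log₂ pᵢ.
−0.22·log₂(0.22) = 0.4806
−0.10·log₂(0.10) = 0.3322
−0.20·log₂(0.20) = 0.4644
−0.19·log₂(0.19) = 0.4552
−0.04·log₂(0.04) = 0.1858
−0.06·log₂(0.06) = 0.2435
−0.19·log₂(0.19) = 0.4552
Sum ≈ 2.6169 → 2.617 bits.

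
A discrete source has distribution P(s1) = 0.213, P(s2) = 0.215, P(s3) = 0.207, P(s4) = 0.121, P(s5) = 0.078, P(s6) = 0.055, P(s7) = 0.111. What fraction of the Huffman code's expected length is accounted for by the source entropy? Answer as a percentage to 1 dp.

98.3%

Entropy H = −Σ p log₂ p ≈ 2.6603 bits.
Huffman merges: 11/200+39/500→133/1000; 111/1000+121/1000→29/125; 133/1000+207/1000→17/50; 213/1000+43/200→107/250; 29/125+17/50→143/250; 107/250+143/250→1. L = 541/200 ≈ 2.7050.
Efficiency = H/L = 2.6603/2.7050 = 98.3%.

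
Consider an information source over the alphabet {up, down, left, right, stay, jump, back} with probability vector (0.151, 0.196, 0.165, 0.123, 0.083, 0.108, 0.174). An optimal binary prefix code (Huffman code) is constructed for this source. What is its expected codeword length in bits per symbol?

2.804 bits/symbol

Repeatedly combine the two least-probable nodes; the expected code length is the sum of the merged weights.
merge 83/1000 + 27/250 → 191/1000
merge 123/1000 + 151/1000 → 137/500
merge 33/200 + 87/500 → 339/1000
merge 191/1000 + 49/250 → 387/1000
merge 137/500 + 339/1000 → 613/1000
merge 387/1000 + 613/1000 → 1
L = 191/1000 + 137/500 + 339/1000 + 387/1000 + 613/1000 + 1 = 701/250 = 2.804 bits/symbol.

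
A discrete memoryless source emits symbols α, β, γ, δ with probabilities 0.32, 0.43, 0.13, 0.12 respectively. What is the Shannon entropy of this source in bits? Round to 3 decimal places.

1.799 bits

H = −Σ pᵢ log₂ pᵢ.
−0.32·log₂(0.32) = 0.5260
−0.43·log₂(0.43) = 0.5236
−0.13·log₂(0.13) = 0.3826
−0.12·log₂(0.12) = 0.3671
Sum ≈ 1.7993 → 1.799 bits.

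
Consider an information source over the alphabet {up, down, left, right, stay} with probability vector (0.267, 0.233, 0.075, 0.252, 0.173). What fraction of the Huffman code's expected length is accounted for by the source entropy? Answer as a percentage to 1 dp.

Entropy H = −Σ p log₂ p ≈ 2.2176 bits.
Huffman merges: 3/40+173/1000→31/125; 233/1000+31/125→481/1000; 63/250+267/1000→519/1000; 481/1000+519/1000→1. L = 281/125 ≈ 2.2480.
Efficiency = H/L = 2.2176/2.2480 = 98.6%.

98.6%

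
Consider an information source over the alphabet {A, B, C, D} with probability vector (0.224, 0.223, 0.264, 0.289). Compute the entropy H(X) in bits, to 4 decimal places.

H = −Σ pᵢ log₂ pᵢ.
−0.224·log₂(0.224) = 0.4835
−0.223·log₂(0.223) = 0.4828
−0.264·log₂(0.264) = 0.5072
−0.289·log₂(0.289) = 0.5176
Sum ≈ 1.9911 → 1.9911 bits.

1.9911 bits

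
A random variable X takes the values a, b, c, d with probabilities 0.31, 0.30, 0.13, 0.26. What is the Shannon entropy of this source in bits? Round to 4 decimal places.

H = −Σ pᵢ log₂ pᵢ.
−0.31·log₂(0.31) = 0.5238
−0.30·log₂(0.30) = 0.5211
−0.13·log₂(0.13) = 0.3826
−0.26·log₂(0.26) = 0.5053
Sum ≈ 1.9328 → 1.9328 bits.

1.9328 bits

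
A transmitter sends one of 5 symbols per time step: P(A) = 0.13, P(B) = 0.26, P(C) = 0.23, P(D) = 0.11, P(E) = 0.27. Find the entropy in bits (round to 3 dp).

H = −Σ pᵢ log₂ pᵢ.
−0.13·log₂(0.13) = 0.3826
−0.26·log₂(0.26) = 0.5053
−0.23·log₂(0.23) = 0.4877
−0.11·log₂(0.11) = 0.3503
−0.27·log₂(0.27) = 0.5100
Sum ≈ 2.2359 → 2.236 bits.

2.236 bits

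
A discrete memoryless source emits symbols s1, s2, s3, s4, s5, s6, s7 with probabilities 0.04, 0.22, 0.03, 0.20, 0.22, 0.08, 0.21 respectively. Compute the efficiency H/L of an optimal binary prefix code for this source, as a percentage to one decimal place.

Entropy H = −Σ p log₂ p ≈ 2.5274 bits.
Huffman merges: 3/100+1/25→7/100; 7/100+2/25→3/20; 3/20+1/5→7/20; 21/100+11/50→43/100; 11/50+7/20→57/100; 43/100+57/100→1. L = 257/100 ≈ 2.5700.
Efficiency = H/L = 2.5274/2.5700 = 98.3%.

98.3%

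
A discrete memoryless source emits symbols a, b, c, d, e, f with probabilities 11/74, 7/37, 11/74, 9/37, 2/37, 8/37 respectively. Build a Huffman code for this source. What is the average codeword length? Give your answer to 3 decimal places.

2.541 bits/symbol

Repeatedly combine the two least-probable nodes; the expected code length is the sum of the merged weights.
merge 2/37 + 11/74 → 15/74
merge 11/74 + 7/37 → 25/74
merge 15/74 + 8/37 → 31/74
merge 9/37 + 25/74 → 43/74
merge 31/74 + 43/74 → 1
L = 15/74 + 25/74 + 31/74 + 43/74 + 1 = 94/37 ≈ 2.541 bits/symbol.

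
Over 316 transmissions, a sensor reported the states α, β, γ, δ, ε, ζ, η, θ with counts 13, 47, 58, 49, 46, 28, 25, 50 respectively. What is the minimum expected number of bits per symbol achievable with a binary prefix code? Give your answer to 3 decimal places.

Probabilities are the counts divided by 316.
Repeatedly combine the two least-probable nodes; the expected code length is the sum of the merged weights.
merge 13/316 + 25/316 → 19/158
merge 7/79 + 19/158 → 33/158
merge 23/158 + 47/316 → 93/316
merge 49/316 + 25/158 → 99/316
merge 29/158 + 33/158 → 31/79
merge 93/316 + 99/316 → 48/79
merge 31/79 + 48/79 → 1
L = 19/158 + 33/158 + 93/316 + 99/316 + 31/79 + 48/79 + 1 = 232/79 ≈ 2.937 bits/symbol.

2.937 bits/symbol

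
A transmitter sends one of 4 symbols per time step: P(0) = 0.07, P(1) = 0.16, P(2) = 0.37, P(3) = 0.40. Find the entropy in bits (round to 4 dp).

H = −Σ pᵢ log₂ pᵢ.
−0.07·log₂(0.07) = 0.2686
−0.16·log₂(0.16) = 0.4230
−0.37·log₂(0.37) = 0.5307
−0.40·log₂(0.40) = 0.5288
Sum ≈ 1.7511 → 1.7511 bits.

1.7511 bits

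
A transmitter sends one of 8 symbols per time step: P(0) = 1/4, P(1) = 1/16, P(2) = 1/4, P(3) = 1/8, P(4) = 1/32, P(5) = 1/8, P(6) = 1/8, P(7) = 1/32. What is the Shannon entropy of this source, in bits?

Each probability is a power of 1/2, so log₂(1/p) is an integer.
H = Σ p·log₂(1/p) = 1/4·2 + 1/16·4 + 1/4·2 + 1/8·3 + 1/32·5 + 1/8·3 + 1/8·3 + 1/32·5 = 2.6875 bits.

2.6875 bits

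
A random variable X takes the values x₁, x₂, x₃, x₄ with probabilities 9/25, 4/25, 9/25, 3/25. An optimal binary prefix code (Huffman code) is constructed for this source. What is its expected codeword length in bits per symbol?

Repeatedly combine the two least-probable nodes; the expected code length is the sum of the merged weights.
merge 3/25 + 4/25 → 7/25
merge 7/25 + 9/25 → 16/25
merge 9/25 + 16/25 → 1
L = 7/25 + 16/25 + 1 = 48/25 = 1.92 bits/symbol.

1.92 bits/symbol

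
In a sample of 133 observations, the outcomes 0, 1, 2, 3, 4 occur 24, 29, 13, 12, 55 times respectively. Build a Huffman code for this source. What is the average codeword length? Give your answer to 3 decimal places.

Probabilities are the counts divided by 133.
Repeatedly combine the two least-probable nodes; the expected code length is the sum of the merged weights.
merge 12/133 + 13/133 → 25/133
merge 24/133 + 25/133 → 7/19
merge 29/133 + 7/19 → 78/133
merge 55/133 + 78/133 → 1
L = 25/133 + 7/19 + 78/133 + 1 = 15/7 ≈ 2.143 bits/symbol.

2.143 bits/symbol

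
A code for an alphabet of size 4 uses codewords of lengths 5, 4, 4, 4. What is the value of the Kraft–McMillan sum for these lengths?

0.21875

With common denominator 2^5 = 32: Σ 2^(−ℓᵢ) = 1/32 + 2/32 + 2/32 + 2/32 = 7/32 = 0.21875.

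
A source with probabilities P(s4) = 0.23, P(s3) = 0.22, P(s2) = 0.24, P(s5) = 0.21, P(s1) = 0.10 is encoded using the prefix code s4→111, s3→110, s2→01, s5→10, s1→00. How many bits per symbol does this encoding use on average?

2.45 bits/symbol

L̄ = Σ pᵢ·ℓᵢ = 0.23·3 + 0.22·3 + 0.24·2 + 0.21·2 + 0.10·2 = 2.45 bits/symbol.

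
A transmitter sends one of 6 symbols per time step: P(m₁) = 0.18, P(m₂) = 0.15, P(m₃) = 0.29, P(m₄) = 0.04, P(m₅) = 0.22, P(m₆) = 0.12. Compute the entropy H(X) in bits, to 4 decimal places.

H = −Σ pᵢ log₂ pᵢ.
−0.18·log₂(0.18) = 0.4453
−0.15·log₂(0.15) = 0.4105
−0.29·log₂(0.29) = 0.5179
−0.04·log₂(0.04) = 0.1858
−0.22·log₂(0.22) = 0.4806
−0.12·log₂(0.12) = 0.3671
Sum ≈ 2.4072 → 2.4072 bits.

2.4072 bits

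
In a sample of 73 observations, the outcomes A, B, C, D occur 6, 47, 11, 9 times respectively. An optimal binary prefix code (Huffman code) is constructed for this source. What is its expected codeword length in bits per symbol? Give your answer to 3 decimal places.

Probabilities are the counts divided by 73.
Repeatedly combine the two least-probable nodes; the expected code length is the sum of the merged weights.
merge 6/73 + 9/73 → 15/73
merge 11/73 + 15/73 → 26/73
merge 26/73 + 47/73 → 1
L = 15/73 + 26/73 + 1 = 114/73 ≈ 1.562 bits/symbol.

1.562 bits/symbol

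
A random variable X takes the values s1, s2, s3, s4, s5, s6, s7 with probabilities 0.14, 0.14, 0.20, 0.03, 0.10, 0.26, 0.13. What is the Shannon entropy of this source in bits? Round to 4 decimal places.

H = −Σ pᵢ log₂ pᵢ.
−0.14·log₂(0.14) = 0.3971
−0.14·log₂(0.14) = 0.3971
−0.20·log₂(0.20) = 0.4644
−0.03·log₂(0.03) = 0.1518
−0.10·log₂(0.10) = 0.3322
−0.26·log₂(0.26) = 0.5053
−0.13·log₂(0.13) = 0.3826
Sum ≈ 2.6305 → 2.6305 bits.

2.6305 bits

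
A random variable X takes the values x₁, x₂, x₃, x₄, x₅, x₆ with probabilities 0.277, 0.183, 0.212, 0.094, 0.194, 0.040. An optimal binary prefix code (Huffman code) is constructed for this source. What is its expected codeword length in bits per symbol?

Repeatedly combine the two least-probable nodes; the expected code length is the sum of the merged weights.
merge 1/25 + 47/500 → 67/500
merge 67/500 + 183/1000 → 317/1000
merge 97/500 + 53/250 → 203/500
merge 277/1000 + 317/1000 → 297/500
merge 203/500 + 297/500 → 1
L = 67/500 + 317/1000 + 203/500 + 297/500 + 1 = 2451/1000 = 2.451 bits/symbol.

2.451 bits/symbol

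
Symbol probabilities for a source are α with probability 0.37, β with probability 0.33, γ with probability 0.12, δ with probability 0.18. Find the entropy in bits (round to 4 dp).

1.8709 bits

H = −Σ pᵢ log₂ pᵢ.
−0.37·log₂(0.37) = 0.5307
−0.33·log₂(0.33) = 0.5278
−0.12·log₂(0.12) = 0.3671
−0.18·log₂(0.18) = 0.4453
Sum ≈ 1.8709 → 1.8709 bits.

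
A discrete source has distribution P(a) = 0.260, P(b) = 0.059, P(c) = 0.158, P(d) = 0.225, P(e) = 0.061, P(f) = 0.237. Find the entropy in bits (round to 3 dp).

H = −Σ pᵢ log₂ pᵢ.
−0.260·log₂(0.260) = 0.5053
−0.059·log₂(0.059) = 0.2409
−0.158·log₂(0.158) = 0.4206
−0.225·log₂(0.225) = 0.4842
−0.061·log₂(0.061) = 0.2461
−0.237·log₂(0.237) = 0.4923
Sum ≈ 2.3894 → 2.389 bits.

2.389 bits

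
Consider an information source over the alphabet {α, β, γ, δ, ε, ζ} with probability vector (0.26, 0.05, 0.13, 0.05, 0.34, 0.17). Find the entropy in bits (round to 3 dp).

H = −Σ pᵢ log₂ pᵢ.
−0.26·log₂(0.26) = 0.5053
−0.05·log₂(0.05) = 0.2161
−0.13·log₂(0.13) = 0.3826
−0.05·log₂(0.05) = 0.2161
−0.34·log₂(0.34) = 0.5292
−0.17·log₂(0.17) = 0.4346
Sum ≈ 2.2839 → 2.284 bits.

2.284 bits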